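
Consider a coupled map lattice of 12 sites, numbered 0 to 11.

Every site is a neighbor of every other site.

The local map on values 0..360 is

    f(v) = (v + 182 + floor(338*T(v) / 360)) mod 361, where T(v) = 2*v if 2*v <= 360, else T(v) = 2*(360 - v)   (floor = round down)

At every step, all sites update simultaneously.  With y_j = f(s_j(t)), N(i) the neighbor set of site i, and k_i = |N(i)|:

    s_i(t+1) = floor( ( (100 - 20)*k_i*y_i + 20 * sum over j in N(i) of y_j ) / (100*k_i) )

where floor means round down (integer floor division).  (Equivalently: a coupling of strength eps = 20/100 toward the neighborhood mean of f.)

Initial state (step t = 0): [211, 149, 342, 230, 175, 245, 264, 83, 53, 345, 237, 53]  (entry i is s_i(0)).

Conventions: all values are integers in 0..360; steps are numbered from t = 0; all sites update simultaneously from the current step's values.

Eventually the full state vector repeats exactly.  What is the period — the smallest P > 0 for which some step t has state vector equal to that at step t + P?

Simulating step by step:
t=0: [211, 149, 342, 230, 175, 245, 264, 83, 53, 345, 237, 53]
t=1: [300, 251, 210, 287, 310, 276, 264, 103, 318, 208, 282, 318]
t=2: [235, 268, 297, 244, 228, 251, 260, 144, 222, 298, 247, 222]
t=3: [286, 263, 243, 279, 290, 275, 268, 243, 295, 243, 278, 295]
t=4: [247, 264, 277, 253, 245, 255, 260, 277, 242, 277, 253, 242]
t=5: [277, 266, 256, 273, 278, 272, 268, 256, 280, 256, 273, 280]
t=6: [254, 262, 269, 257, 253, 258, 260, 269, 252, 269, 257, 252]
t=7: [272, 267, 261, 270, 272, 269, 268, 261, 273, 261, 270, 273]
t=8: [258, 261, 265, 260, 258, 260, 261, 265, 257, 265, 260, 257]
t=9: [269, 267, 264, 267, 269, 267, 267, 264, 270, 264, 267, 270]
t=10: [260, 262, 264, 262, 260, 262, 262, 264, 260, 264, 262, 260]
t=11: [267, 266, 265, 266, 267, 266, 266, 265, 267, 265, 266, 267]
t=12: [262, 262, 263, 262, 262, 262, 262, 263, 262, 263, 262, 262]
t=13: [266, 266, 266, 266, 266, 266, 266, 266, 266, 266, 266, 266]
t=14: [263, 263, 263, 263, 263, 263, 263, 263, 263, 263, 263, 263]
t=15: [266, 266, 266, 266, 266, 266, 266, 266, 266, 266, 266, 266]

Answer: 2
Key observation: The state at step 13, [266, 266, 266, 266, 266, 266, 266, 266, 266, 266, 266, 266], reappears at step 15 — and no state repeats earlier — so the cycle the system enters has period 2.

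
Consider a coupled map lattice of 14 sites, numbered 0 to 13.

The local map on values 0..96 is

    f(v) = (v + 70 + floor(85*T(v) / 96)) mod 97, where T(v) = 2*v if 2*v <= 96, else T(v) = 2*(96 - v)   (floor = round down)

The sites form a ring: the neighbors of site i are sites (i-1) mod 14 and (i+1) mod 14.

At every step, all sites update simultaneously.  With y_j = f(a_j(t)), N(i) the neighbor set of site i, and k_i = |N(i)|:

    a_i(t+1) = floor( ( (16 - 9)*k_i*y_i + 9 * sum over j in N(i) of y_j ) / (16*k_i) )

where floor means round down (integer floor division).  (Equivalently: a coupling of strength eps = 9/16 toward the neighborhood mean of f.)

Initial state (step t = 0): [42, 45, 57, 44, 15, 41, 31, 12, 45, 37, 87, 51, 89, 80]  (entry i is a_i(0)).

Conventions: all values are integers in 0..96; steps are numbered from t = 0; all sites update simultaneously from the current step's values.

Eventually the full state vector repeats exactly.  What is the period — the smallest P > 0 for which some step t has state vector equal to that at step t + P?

Answer: 2
Key observation: The state at step 12, [81, 80, 79, 79, 79, 79, 80, 81, 81, 82, 82, 82, 82, 81], reappears at step 14 — and no state repeats earlier — so the cycle the system enters has period 2.

Derivation:
t=0: [42, 45, 57, 44, 15, 41, 31, 12, 45, 37, 87, 51, 89, 80]
t=1: [61, 25, 27, 45, 56, 57, 51, 18, 22, 53, 55, 44, 56, 81]
t=2: [75, 58, 32, 13, 1, 3, 9, 20, 22, 12, 29, 42, 49, 62]
t=3: [64, 41, 29, 41, 55, 80, 70, 47, 24, 26, 49, 56, 55, 67]
t=4: [90, 78, 71, 53, 48, 61, 63, 38, 31, 32, 16, 3, 27, 66]
t=5: [80, 81, 62, 29, 32, 70, 89, 76, 64, 47, 46, 52, 68, 74]
t=6: [81, 84, 78, 67, 66, 76, 81, 83, 66, 29, 4, 28, 64, 85]
t=7: [78, 79, 83, 88, 89, 85, 80, 82, 77, 71, 64, 70, 76, 82]
t=8: [81, 81, 78, 75, 75, 77, 79, 80, 83, 88, 90, 88, 84, 81]
t=9: [80, 80, 82, 84, 84, 83, 82, 80, 78, 75, 74, 75, 77, 79]
t=10: [81, 80, 79, 78, 78, 78, 79, 80, 82, 84, 85, 84, 83, 82]
t=11: [80, 81, 81, 82, 82, 82, 81, 80, 79, 78, 77, 78, 78, 79]
t=12: [81, 80, 79, 79, 79, 79, 80, 81, 81, 82, 82, 82, 82, 81]
t=13: [80, 81, 81, 82, 82, 81, 81, 80, 79, 79, 79, 79, 79, 79]
t=14: [81, 80, 79, 79, 79, 79, 80, 81, 81, 82, 82, 82, 82, 81]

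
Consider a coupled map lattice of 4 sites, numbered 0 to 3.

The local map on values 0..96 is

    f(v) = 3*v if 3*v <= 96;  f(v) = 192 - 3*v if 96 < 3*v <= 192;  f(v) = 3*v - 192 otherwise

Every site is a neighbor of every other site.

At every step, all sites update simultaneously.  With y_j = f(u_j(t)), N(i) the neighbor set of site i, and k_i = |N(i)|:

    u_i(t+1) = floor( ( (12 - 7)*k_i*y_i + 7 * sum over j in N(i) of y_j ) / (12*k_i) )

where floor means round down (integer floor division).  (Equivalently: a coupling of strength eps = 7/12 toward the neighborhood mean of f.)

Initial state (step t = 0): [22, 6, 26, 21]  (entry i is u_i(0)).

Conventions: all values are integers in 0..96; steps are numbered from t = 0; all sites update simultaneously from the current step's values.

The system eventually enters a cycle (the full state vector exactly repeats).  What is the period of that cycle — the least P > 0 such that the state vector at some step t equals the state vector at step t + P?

Answer: 2
Key observation: The state at step 21, [24, 24, 25, 24], reappears at step 23 — and no state repeats earlier — so the cycle the system enters has period 2.

Derivation:
t=0: [22, 6, 26, 21]
t=1: [58, 47, 61, 57]
t=2: [23, 30, 21, 23]
t=3: [71, 76, 70, 71]
t=4: [23, 26, 22, 23]
t=5: [70, 72, 69, 70]
t=6: [18, 19, 17, 18]
t=7: [54, 54, 53, 54]
t=8: [30, 30, 31, 30]
t=9: [90, 90, 91, 90]
t=10: [78, 78, 79, 78]
t=11: [42, 42, 43, 42]
t=12: [65, 65, 64, 65]
t=13: [2, 2, 1, 2]
t=14: [5, 5, 4, 5]
t=15: [14, 14, 13, 14]
t=16: [41, 41, 40, 41]
t=17: [69, 69, 70, 69]
t=18: [15, 15, 16, 15]
t=19: [45, 45, 46, 45]
t=20: [56, 56, 55, 56]
t=21: [24, 24, 25, 24]
t=22: [72, 72, 73, 72]
t=23: [24, 24, 25, 24]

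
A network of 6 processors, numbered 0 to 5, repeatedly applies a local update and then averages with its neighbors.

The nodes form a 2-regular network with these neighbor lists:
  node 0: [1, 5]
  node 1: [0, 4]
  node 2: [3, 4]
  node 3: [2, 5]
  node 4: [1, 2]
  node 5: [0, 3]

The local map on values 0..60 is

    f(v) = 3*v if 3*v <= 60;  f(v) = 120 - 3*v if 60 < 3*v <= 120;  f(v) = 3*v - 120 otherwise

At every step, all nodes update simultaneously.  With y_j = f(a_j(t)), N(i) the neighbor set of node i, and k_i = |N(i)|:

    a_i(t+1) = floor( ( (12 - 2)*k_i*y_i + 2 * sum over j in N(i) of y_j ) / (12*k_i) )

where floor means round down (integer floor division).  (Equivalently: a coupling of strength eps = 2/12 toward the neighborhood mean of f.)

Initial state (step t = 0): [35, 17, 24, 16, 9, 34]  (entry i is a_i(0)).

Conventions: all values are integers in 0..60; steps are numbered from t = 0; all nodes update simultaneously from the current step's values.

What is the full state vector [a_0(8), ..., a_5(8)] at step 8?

Simulating step by step:
t=0: [35, 17, 24, 16, 9, 34]
t=1: [18, 46, 46, 45, 30, 20]
t=2: [51, 22, 18, 19, 28, 55]
t=3: [35, 50, 52, 55, 39, 45]
t=4: [16, 26, 34, 41, 8, 17]
t=5: [47, 41, 17, 8, 25, 46]
t=6: [19, 8, 48, 25, 42, 18]
t=7: [54, 25, 24, 44, 9, 53]
t=8: [42, 43, 43, 17, 30, 37]

Answer: [42, 43, 43, 17, 30, 37]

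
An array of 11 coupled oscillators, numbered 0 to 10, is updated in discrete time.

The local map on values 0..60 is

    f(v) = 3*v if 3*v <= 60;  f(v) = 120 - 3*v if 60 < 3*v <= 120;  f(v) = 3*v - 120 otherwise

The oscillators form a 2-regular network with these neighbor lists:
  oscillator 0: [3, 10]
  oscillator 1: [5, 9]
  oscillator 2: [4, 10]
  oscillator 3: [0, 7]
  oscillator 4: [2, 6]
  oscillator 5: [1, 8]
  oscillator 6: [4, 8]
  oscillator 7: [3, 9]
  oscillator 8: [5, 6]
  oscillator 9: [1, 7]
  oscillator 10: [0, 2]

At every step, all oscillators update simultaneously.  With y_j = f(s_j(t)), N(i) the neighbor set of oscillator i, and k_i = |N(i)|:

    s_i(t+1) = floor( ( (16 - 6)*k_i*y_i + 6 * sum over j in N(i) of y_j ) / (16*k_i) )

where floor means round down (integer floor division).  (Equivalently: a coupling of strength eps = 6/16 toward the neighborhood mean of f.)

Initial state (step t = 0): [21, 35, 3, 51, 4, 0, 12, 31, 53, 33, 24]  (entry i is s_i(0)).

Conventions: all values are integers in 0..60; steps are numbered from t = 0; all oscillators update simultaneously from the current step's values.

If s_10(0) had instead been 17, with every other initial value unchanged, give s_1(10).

Answer: s_1(10) = 37
Key observation: This trace re-runs the system from the modified initial state.

Derivation:
t=0: [21, 35, 3, 51, 4, 0, 12, 31, 53, 33, 17]
t=1: [51, 13, 17, 36, 15, 10, 32, 27, 31, 21, 44]
t=2: [25, 40, 42, 21, 42, 31, 28, 37, 27, 50, 23]
t=3: [48, 10, 14, 45, 11, 24, 30, 21, 36, 20, 41]
t=4: [18, 39, 33, 24, 34, 37, 27, 49, 22, 53, 14]
t=5: [50, 10, 24, 45, 22, 16, 37, 33, 42, 30, 40]
t=6: [21, 33, 40, 18, 44, 36, 16, 21, 14, 28, 14]
t=7: [53, 22, 10, 55, 16, 19, 40, 52, 37, 37, 36]
t=8: [35, 46, 30, 42, 35, 47, 10, 32, 16, 22, 20]
t=9: [21, 25, 32, 11, 20, 25, 30, 26, 39, 41, 45]
t=10: [44, 37, 29, 39, 47, 37, 30, 33, 15, 18, 24]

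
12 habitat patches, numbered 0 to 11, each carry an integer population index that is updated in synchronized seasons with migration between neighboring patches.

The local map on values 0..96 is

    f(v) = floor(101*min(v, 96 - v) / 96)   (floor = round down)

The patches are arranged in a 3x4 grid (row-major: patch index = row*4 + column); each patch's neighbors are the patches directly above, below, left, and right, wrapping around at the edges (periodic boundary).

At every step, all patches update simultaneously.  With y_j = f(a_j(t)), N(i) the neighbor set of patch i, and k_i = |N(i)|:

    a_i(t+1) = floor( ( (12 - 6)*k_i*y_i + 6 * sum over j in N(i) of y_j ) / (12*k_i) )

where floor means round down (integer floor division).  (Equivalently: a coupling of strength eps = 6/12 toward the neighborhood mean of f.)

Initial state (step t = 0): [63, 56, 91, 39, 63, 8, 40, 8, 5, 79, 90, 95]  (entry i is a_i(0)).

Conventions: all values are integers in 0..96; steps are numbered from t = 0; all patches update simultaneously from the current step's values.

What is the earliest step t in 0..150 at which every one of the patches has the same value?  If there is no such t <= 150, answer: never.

Answer: 13
Key observation: Synchronization is absorbing here: once all patches are equal they stay equal, and step 13 is the first all-equal step.

Derivation:
t=0: [63, 56, 91, 39, 63, 8, 40, 8, 5, 79, 90, 95]  (not all equal)
t=1: [32, 29, 18, 26, 23, 20, 24, 18, 13, 16, 11, 8]  (not all equal)
t=2: [28, 26, 20, 23, 22, 22, 21, 19, 16, 17, 13, 12]  (not all equal)
t=3: [25, 24, 21, 22, 22, 22, 20, 19, 18, 18, 15, 15]  (not all equal)
t=4: [24, 23, 21, 21, 22, 22, 20, 19, 19, 19, 17, 16]  (not all equal)
t=5: [23, 23, 21, 21, 22, 22, 20, 19, 19, 19, 18, 17]  (not all equal)
t=6: [23, 23, 21, 21, 22, 22, 20, 19, 19, 20, 18, 18]  (not all equal)
t=7: [23, 23, 21, 21, 22, 22, 20, 20, 20, 21, 19, 18]  (not all equal)
t=8: [23, 23, 21, 21, 22, 22, 21, 21, 21, 21, 19, 19]  (not all equal)
t=9: [23, 23, 21, 21, 22, 22, 21, 21, 22, 22, 20, 20]  (not all equal)
t=10: [23, 23, 22, 22, 23, 23, 22, 22, 22, 22, 21, 21]  (not all equal)
t=11: [23, 23, 23, 23, 23, 23, 23, 23, 23, 23, 22, 22]  (not all equal)
t=12: [24, 24, 23, 23, 24, 24, 23, 23, 23, 23, 23, 23]  (not all equal)
t=13: [24, 24, 24, 24, 24, 24, 24, 24, 24, 24, 24, 24]  (all equal)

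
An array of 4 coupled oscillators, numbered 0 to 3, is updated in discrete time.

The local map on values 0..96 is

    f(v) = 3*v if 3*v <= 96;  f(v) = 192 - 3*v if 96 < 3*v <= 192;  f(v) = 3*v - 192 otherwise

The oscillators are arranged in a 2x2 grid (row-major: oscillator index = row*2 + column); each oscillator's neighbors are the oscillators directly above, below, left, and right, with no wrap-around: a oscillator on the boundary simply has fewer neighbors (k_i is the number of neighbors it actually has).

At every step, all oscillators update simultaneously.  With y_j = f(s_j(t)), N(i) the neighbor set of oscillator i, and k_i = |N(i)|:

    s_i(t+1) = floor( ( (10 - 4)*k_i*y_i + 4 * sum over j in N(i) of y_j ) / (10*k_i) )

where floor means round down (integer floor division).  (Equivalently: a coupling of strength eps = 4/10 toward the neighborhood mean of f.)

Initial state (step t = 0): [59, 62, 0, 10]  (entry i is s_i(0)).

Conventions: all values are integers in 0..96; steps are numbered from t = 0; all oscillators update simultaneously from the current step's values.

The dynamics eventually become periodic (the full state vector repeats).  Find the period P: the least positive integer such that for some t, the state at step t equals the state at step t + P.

Answer: 16
Key observation: The state at step 45, [9, 9, 9, 9], reappears at step 61 — and no state repeats earlier — so the cycle the system enters has period 16.

Derivation:
t=0: [59, 62, 0, 10]
t=1: [10, 12, 9, 19]
t=2: [30, 39, 33, 46]
t=3: [87, 73, 84, 66]
t=4: [58, 31, 51, 21]
t=5: [37, 72, 39, 64]
t=6: [68, 30, 61, 19]
t=7: [27, 67, 19, 54]
t=8: [61, 27, 56, 31]
t=9: [26, 69, 34, 76]
t=10: [67, 31, 76, 42]
t=11: [31, 70, 36, 65]
t=12: [76, 30, 69, 22]
t=13: [42, 74, 29, 60]
t=14: [63, 33, 67, 30]
t=15: [22, 74, 24, 74]
t=16: [60, 37, 62, 38]
t=17: [24, 66, 21, 64]
t=18: [57, 18, 52, 13]
t=19: [30, 44, 33, 41]
t=20: [84, 67, 87, 72]
t=21: [51, 22, 58, 30]
t=22: [40, 65, 36, 70]
t=23: [60, 19, 68, 28]
t=24: [21, 53, 26, 64]
t=25: [60, 32, 59, 22]
t=26: [29, 73, 24, 61]
t=27: [72, 35, 62, 25]
t=28: [33, 72, 23, 63]
t=29: [74, 33, 60, 20]
t=30: [39, 73, 25, 57]
t=31: [65, 35, 64, 33]
t=32: [19, 71, 19, 73]
t=33: [49, 29, 51, 31]
t=34: [52, 79, 51, 81]
t=35: [38, 44, 40, 47]
t=36: [73, 61, 69, 57]
t=37: [21, 15, 18, 17]
t=38: [57, 49, 55, 50]
t=39: [27, 39, 28, 39]
t=40: [80, 76, 81, 76]
t=41: [46, 38, 47, 39]
t=42: [58, 72, 56, 70]
t=43: [20, 21, 21, 20]
t=44: [61, 61, 61, 61]
t=45: [9, 9, 9, 9]
t=46: [27, 27, 27, 27]
t=47: [81, 81, 81, 81]
t=48: [51, 51, 51, 51]
t=49: [39, 39, 39, 39]
t=50: [75, 75, 75, 75]
t=51: [33, 33, 33, 33]
t=52: [93, 93, 93, 93]
t=53: [87, 87, 87, 87]
t=54: [69, 69, 69, 69]
t=55: [15, 15, 15, 15]
t=56: [45, 45, 45, 45]
t=57: [57, 57, 57, 57]
t=58: [21, 21, 21, 21]
t=59: [63, 63, 63, 63]
t=60: [3, 3, 3, 3]
t=61: [9, 9, 9, 9]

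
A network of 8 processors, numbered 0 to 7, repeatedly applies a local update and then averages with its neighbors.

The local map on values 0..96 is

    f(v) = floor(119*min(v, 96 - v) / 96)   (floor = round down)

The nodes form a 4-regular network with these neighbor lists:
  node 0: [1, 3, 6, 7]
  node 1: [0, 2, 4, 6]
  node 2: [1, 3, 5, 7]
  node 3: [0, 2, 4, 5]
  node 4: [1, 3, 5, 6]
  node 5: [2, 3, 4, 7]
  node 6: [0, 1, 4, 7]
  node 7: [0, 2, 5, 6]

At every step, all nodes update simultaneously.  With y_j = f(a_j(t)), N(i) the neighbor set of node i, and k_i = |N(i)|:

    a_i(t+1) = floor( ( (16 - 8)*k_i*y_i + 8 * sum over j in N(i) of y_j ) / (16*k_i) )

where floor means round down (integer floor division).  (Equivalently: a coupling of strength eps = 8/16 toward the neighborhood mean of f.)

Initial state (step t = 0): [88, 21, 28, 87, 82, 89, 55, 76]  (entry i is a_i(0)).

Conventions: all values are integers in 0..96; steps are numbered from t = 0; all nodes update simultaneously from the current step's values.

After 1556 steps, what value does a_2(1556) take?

Answer: a_2(1556) = 58
Key observation: The state at step 8, [58, 58, 58, 58, 58, 58, 58, 58], reappears at step 10: the system is in a cycle of period 2 from step 8 on.  Therefore the state at step 1556 equals the state at step 8 + ((1556 - 8) mod 2) = 8, which is [58, 58, 58, 58, 58, 58, 58, 58].

Derivation:
t=0: [88, 21, 28, 87, 82, 89, 55, 76]
t=1: [18, 26, 25, 14, 20, 14, 34, 24]
t=2: [26, 30, 26, 20, 25, 21, 34, 28]
t=3: [33, 35, 31, 27, 31, 28, 37, 33]
t=4: [40, 41, 37, 35, 38, 35, 42, 39]
t=5: [48, 49, 45, 44, 47, 44, 50, 47]
t=6: [57, 57, 55, 55, 56, 55, 57, 57]
t=7: [48, 48, 49, 49, 49, 49, 48, 48]
t=8: [58, 58, 58, 58, 58, 58, 58, 58]
t=9: [47, 47, 47, 47, 47, 47, 47, 47]
t=10: [58, 58, 58, 58, 58, 58, 58, 58]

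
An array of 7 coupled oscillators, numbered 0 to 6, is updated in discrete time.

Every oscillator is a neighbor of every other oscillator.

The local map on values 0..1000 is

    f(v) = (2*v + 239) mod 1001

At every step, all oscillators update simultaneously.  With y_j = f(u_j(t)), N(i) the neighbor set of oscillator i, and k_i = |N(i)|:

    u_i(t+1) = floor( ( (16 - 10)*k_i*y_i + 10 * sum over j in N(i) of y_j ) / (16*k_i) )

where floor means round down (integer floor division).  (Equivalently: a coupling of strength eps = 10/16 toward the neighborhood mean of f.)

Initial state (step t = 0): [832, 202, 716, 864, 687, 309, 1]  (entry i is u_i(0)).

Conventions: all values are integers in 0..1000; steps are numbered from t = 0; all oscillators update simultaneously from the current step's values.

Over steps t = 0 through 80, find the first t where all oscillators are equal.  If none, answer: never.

Simulating step by step:
t=0: [832, 202, 716, 864, 687, 309, 1]  (not all equal)
t=1: [753, 683, 690, 771, 675, 741, 574]  (not all equal)
t=2: [664, 626, 629, 673, 621, 657, 567]  (not all equal)
t=3: [522, 501, 503, 526, 498, 518, 469]  (not all equal)
t=4: [257, 246, 247, 259, 244, 255, 228]  (not all equal)
t=5: [739, 733, 734, 740, 732, 738, 724]  (not all equal)
t=6: [709, 705, 706, 709, 705, 708, 701]  (not all equal)
t=7: [651, 649, 650, 651, 649, 651, 647]  (not all equal)
t=8: [538, 537, 537, 538, 537, 538, 535]  (not all equal)
t=9: [312, 312, 312, 312, 312, 312, 311]  (not all equal)
t=10: [862, 862, 862, 862, 862, 862, 862]  (all equal)

Answer: 10
Key observation: Synchronization is absorbing here: once all oscillators are equal they stay equal, and step 10 is the first all-equal step.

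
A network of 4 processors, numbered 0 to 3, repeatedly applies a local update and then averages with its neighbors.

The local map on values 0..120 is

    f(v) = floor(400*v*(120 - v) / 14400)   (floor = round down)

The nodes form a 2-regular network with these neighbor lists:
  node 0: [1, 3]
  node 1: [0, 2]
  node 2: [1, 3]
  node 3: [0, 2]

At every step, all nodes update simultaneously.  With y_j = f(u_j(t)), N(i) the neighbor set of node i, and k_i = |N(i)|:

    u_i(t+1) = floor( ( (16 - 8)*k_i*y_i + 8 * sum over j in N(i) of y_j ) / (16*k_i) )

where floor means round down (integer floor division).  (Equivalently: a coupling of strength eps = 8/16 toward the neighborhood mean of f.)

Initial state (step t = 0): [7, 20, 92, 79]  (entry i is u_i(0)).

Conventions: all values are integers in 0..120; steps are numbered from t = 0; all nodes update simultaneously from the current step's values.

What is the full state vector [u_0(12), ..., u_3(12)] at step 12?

Answer: [99, 99, 99, 99]

Derivation:
t=0: [7, 20, 92, 79]
t=1: [46, 50, 71, 67]
t=2: [95, 96, 96, 96]
t=3: [64, 64, 64, 64]
t=4: [99, 99, 99, 99]
t=5: [57, 57, 57, 57]
t=6: [99, 99, 99, 99]
t=7: [57, 57, 57, 57]
t=8: [99, 99, 99, 99]
t=9: [57, 57, 57, 57]
t=10: [99, 99, 99, 99]
t=11: [57, 57, 57, 57]
t=12: [99, 99, 99, 99]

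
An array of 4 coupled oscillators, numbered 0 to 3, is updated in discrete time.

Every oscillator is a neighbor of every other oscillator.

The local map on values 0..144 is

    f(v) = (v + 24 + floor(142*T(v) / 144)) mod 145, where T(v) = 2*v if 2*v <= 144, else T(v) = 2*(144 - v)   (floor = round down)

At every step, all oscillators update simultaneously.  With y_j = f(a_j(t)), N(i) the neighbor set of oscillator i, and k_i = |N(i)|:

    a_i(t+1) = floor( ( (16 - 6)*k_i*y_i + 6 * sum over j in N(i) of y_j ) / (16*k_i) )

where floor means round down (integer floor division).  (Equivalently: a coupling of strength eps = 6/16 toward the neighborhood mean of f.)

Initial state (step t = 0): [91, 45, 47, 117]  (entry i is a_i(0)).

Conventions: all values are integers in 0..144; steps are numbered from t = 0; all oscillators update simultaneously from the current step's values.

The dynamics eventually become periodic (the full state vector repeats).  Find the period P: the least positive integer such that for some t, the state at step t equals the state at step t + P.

Answer: 2
Key observation: The state at step 9, [78, 78, 78, 78], reappears at step 11 — and no state repeats earlier — so the cycle the system enters has period 2.

Derivation:
t=0: [91, 45, 47, 117]
t=1: [56, 25, 28, 43]
t=2: [54, 81, 85, 35]
t=3: [60, 83, 81, 105]
t=4: [63, 76, 77, 65]
t=5: [72, 83, 83, 75]
t=6: [89, 84, 84, 88]
t=7: [77, 79, 79, 77]
t=8: [87, 86, 86, 87]
t=9: [78, 78, 78, 78]
t=10: [87, 87, 87, 87]
t=11: [78, 78, 78, 78]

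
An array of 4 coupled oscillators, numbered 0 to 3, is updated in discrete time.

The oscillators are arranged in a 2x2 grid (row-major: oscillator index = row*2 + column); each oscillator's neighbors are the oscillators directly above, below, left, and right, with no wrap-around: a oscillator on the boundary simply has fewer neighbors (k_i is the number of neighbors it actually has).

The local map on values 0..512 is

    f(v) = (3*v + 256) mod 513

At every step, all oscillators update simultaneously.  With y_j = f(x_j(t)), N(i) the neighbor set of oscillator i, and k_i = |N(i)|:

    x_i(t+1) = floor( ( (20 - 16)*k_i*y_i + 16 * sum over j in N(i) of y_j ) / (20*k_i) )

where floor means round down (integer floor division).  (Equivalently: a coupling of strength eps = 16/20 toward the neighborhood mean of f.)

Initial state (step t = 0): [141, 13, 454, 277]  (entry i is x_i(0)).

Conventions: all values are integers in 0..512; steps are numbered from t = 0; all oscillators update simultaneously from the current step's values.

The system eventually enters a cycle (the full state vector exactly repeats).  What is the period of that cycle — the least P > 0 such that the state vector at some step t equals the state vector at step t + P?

Answer: 3
Key observation: The state at step 57, [166, 348, 348, 166], reappears at step 60 — and no state repeats earlier — so the cycle the system enters has period 3.

Derivation:
t=0: [141, 13, 454, 277]
t=1: [182, 149, 106, 161]
t=2: [158, 244, 218, 145]
t=3: [392, 253, 237, 384]
t=4: [463, 415, 406, 458]
t=5: [390, 173, 168, 387]
t=6: [283, 368, 365, 281]
t=7: [279, 127, 125, 278]
t=8: [110, 77, 76, 109]
t=9: [403, 154, 154, 402]
t=10: [251, 391, 391, 251]
t=11: [421, 477, 477, 421]
t=12: [217, 424, 424, 217]
t=13: [480, 415, 415, 480]
t=14: [411, 220, 220, 411]
t=15: [415, 451, 451, 415]
t=16: [151, 394, 394, 151]
t=17: [368, 239, 239, 368]
t=18: [434, 359, 359, 434]
t=19: [249, 76, 76, 249]
t=20: [485, 488, 488, 485]
t=21: [179, 173, 173, 179]
t=22: [265, 276, 276, 265]
t=23: [51, 31, 31, 51]
t=24: [361, 397, 397, 361]
t=25: [399, 334, 334, 399]
t=26: [271, 388, 388, 271]
t=27: [323, 113, 113, 323]
t=28: [105, 175, 175, 105]
t=29: [226, 100, 100, 226]
t=30: [118, 345, 345, 118]
t=31: [231, 130, 130, 231]
t=32: [193, 375, 375, 193]
t=33: [348, 328, 328, 348]
t=34: [226, 262, 262, 226]
t=35: [97, 340, 340, 97]
t=36: [206, 77, 77, 206]
t=37: [461, 386, 386, 461]
t=38: [330, 157, 157, 330]
t=39: [215, 218, 218, 215]
t=40: [395, 389, 389, 395]
t=41: [400, 411, 411, 400]
t=42: [456, 436, 436, 456]
t=43: [37, 73, 73, 37]
t=44: [453, 388, 388, 453]
t=45: [330, 139, 139, 330]
t=46: [172, 208, 208, 172]
t=47: [345, 280, 280, 345]
t=48: [109, 226, 226, 109]
t=49: [350, 140, 140, 350]
t=50: [186, 256, 256, 186]
t=51: [469, 343, 343, 469]
t=52: [232, 151, 151, 232]
t=53: [244, 390, 390, 244]
t=54: [415, 460, 460, 415]
t=55: [172, 399, 399, 172]
t=56: [393, 292, 292, 393]
t=57: [166, 348, 348, 166]
t=58: [267, 247, 247, 267]
t=59: [393, 121, 121, 393]
t=60: [166, 348, 348, 166]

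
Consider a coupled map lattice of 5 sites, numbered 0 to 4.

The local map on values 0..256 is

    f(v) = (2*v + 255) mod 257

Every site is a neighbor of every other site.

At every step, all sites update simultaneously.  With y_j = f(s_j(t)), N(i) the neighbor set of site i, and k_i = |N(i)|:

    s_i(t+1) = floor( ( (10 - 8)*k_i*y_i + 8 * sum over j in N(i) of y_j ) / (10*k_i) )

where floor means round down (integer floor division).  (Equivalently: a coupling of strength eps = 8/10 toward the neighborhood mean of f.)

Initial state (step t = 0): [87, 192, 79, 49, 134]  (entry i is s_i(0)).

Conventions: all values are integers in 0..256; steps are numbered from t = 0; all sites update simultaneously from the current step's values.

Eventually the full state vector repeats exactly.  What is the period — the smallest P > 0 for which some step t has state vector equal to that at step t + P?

Answer: 16
Key observation: The state at step 1, [111, 111, 111, 111, 111], reappears at step 17 — and no state repeats earlier — so the cycle the system enters has period 16.

Derivation:
t=0: [87, 192, 79, 49, 134]
t=1: [111, 111, 111, 111, 111]
t=2: [220, 220, 220, 220, 220]
t=3: [181, 181, 181, 181, 181]
t=4: [103, 103, 103, 103, 103]
t=5: [204, 204, 204, 204, 204]
t=6: [149, 149, 149, 149, 149]
t=7: [39, 39, 39, 39, 39]
t=8: [76, 76, 76, 76, 76]
t=9: [150, 150, 150, 150, 150]
t=10: [41, 41, 41, 41, 41]
t=11: [80, 80, 80, 80, 80]
t=12: [158, 158, 158, 158, 158]
t=13: [57, 57, 57, 57, 57]
t=14: [112, 112, 112, 112, 112]
t=15: [222, 222, 222, 222, 222]
t=16: [185, 185, 185, 185, 185]
t=17: [111, 111, 111, 111, 111]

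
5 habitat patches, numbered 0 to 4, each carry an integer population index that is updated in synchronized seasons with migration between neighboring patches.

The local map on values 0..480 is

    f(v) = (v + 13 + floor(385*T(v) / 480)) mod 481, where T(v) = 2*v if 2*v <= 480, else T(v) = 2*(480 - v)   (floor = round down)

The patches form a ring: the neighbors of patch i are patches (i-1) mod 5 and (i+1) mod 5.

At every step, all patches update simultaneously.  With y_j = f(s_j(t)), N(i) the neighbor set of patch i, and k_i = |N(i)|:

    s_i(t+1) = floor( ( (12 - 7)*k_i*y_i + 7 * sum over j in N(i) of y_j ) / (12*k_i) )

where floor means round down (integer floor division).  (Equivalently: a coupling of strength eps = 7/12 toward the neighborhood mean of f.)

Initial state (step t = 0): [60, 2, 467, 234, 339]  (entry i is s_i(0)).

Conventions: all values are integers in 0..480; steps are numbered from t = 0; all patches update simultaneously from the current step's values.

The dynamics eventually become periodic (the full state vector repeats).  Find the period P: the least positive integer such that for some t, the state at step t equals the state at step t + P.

Answer: 11
Key observation: The state at step 15, [146, 146, 146, 146, 146], reappears at step 26 — and no state repeats earlier — so the cycle the system enters has period 11.

Derivation:
t=0: [60, 2, 467, 234, 339]
t=1: [103, 62, 54, 92, 130]
t=2: [270, 199, 188, 252, 301]
t=3: [107, 67, 66, 103, 133]
t=4: [280, 216, 213, 275, 316]
t=5: [114, 102, 102, 113, 124]
t=6: [307, 287, 286, 306, 319]
t=7: [117, 124, 125, 118, 113]
t=8: [319, 330, 331, 321, 313]
t=9: [107, 104, 103, 107, 109]
t=10: [290, 284, 284, 289, 293]
t=11: [126, 128, 129, 127, 125]
t=12: [341, 345, 345, 343, 340]
t=13: [94, 93, 93, 94, 95]
t=14: [257, 255, 255, 257, 258]
t=15: [146, 146, 146, 146, 146]
t=16: [393, 393, 393, 393, 393]
t=17: [64, 64, 64, 64, 64]
t=18: [179, 179, 179, 179, 179]
t=19: [479, 479, 479, 479, 479]
t=20: [12, 12, 12, 12, 12]
t=21: [44, 44, 44, 44, 44]
t=22: [127, 127, 127, 127, 127]
t=23: [343, 343, 343, 343, 343]
t=24: [94, 94, 94, 94, 94]
t=25: [257, 257, 257, 257, 257]
t=26: [146, 146, 146, 146, 146]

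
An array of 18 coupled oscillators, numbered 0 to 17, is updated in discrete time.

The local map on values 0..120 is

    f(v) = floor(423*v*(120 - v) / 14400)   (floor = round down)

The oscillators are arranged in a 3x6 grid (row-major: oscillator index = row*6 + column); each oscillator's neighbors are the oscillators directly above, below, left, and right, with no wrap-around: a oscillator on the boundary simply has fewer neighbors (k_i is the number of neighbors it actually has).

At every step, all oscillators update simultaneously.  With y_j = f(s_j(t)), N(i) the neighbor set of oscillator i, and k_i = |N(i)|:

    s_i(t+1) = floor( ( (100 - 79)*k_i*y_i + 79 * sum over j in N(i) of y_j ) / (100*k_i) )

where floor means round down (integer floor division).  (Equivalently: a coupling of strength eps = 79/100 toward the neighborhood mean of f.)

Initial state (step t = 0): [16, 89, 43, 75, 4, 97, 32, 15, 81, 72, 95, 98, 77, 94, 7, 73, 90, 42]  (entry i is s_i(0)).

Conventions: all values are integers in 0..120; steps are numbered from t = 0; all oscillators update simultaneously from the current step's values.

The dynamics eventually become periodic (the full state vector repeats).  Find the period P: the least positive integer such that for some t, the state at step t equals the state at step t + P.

Simulating step by step:
t=0: [16, 89, 43, 75, 4, 97, 32, 15, 81, 72, 95, 98, 77, 94, 7, 73, 90, 42]
t=1: [74, 67, 91, 76, 64, 43, 67, 74, 72, 92, 65, 73, 80, 58, 74, 74, 86, 76]
t=2: [102, 94, 95, 88, 101, 101, 98, 102, 90, 95, 94, 100, 102, 98, 101, 88, 97, 93]
t=3: [64, 60, 75, 68, 66, 56, 55, 65, 65, 76, 63, 64, 60, 55, 70, 67, 73, 63]
t=4: [105, 103, 103, 100, 104, 104, 105, 105, 101, 102, 102, 105, 105, 104, 104, 100, 103, 103]
t=5: [47, 48, 54, 52, 51, 47, 46, 49, 50, 55, 50, 49, 46, 46, 52, 52, 53, 49]
t=6: [100, 101, 102, 103, 101, 101, 100, 100, 103, 103, 103, 101, 99, 100, 101, 103, 102, 102]
t=7: [57, 56, 52, 52, 53, 56, 58, 56, 53, 51, 53, 53, 58, 58, 53, 52, 51, 54]
t=8: [105, 104, 103, 103, 104, 104, 105, 104, 103, 103, 103, 104, 105, 104, 104, 103, 103, 103]
t=9: [46, 48, 50, 50, 49, 48, 46, 48, 49, 51, 49, 49, 46, 47, 49, 50, 51, 49]
t=10: [99, 100, 101, 102, 101, 101, 99, 100, 102, 102, 102, 101, 99, 100, 101, 102, 102, 102]
t=11: [59, 58, 54, 54, 54, 56, 60, 57, 55, 53, 54, 54, 59, 58, 54, 53, 53, 54]
t=12: [105, 104, 104, 104, 104, 104, 105, 105, 104, 104, 104, 104, 105, 104, 104, 104, 104, 104]
t=13: [46, 46, 48, 48, 48, 48, 46, 47, 47, 48, 48, 48, 46, 46, 48, 48, 48, 48]
t=14: [99, 99, 100, 101, 101, 101, 99, 99, 100, 100, 101, 101, 99, 99, 100, 101, 101, 101]
t=15: [61, 60, 58, 57, 56, 56, 61, 60, 58, 56, 56, 56, 61, 60, 58, 57, 56, 56]
t=16: [105, 105, 105, 105, 105, 105, 105, 105, 105, 105, 105, 105, 105, 105, 105, 105, 105, 105]
t=17: [46, 46, 46, 46, 46, 46, 46, 46, 46, 46, 46, 46, 46, 46, 46, 46, 46, 46]
t=18: [99, 99, 99, 99, 99, 99, 99, 99, 99, 99, 99, 99, 99, 99, 99, 99, 99, 99]
t=19: [61, 61, 61, 61, 61, 61, 61, 61, 61, 61, 61, 61, 61, 61, 61, 61, 61, 61]
t=20: [105, 105, 105, 105, 105, 105, 105, 105, 105, 105, 105, 105, 105, 105, 105, 105, 105, 105]

Answer: 4
Key observation: The state at step 16, [105, 105, 105, 105, 105, 105, 105, 105, 105, 105, 105, 105, 105, 105, 105, 105, 105, 105], reappears at step 20 — and no state repeats earlier — so the cycle the system enters has period 4.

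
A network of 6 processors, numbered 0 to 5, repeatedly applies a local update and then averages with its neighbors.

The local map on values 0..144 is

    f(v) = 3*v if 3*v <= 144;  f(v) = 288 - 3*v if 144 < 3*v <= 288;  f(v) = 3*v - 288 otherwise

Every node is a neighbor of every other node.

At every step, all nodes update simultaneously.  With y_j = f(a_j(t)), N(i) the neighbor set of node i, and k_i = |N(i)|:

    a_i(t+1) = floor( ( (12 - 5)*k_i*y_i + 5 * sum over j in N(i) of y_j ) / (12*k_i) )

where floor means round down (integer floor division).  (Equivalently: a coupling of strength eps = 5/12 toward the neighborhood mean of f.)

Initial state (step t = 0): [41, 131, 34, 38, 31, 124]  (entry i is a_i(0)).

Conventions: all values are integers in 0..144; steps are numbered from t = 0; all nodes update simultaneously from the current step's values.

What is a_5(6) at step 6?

Answer: a_5(6) = 91

Derivation:
t=0: [41, 131, 34, 38, 31, 124]
t=1: [113, 104, 102, 108, 98, 93]
t=2: [37, 24, 21, 30, 15, 16]
t=3: [91, 71, 67, 80, 58, 59]
t=4: [45, 75, 81, 61, 94, 93]
t=5: [97, 61, 52, 82, 33, 34]
t=6: [41, 92, 106, 61, 89, 91]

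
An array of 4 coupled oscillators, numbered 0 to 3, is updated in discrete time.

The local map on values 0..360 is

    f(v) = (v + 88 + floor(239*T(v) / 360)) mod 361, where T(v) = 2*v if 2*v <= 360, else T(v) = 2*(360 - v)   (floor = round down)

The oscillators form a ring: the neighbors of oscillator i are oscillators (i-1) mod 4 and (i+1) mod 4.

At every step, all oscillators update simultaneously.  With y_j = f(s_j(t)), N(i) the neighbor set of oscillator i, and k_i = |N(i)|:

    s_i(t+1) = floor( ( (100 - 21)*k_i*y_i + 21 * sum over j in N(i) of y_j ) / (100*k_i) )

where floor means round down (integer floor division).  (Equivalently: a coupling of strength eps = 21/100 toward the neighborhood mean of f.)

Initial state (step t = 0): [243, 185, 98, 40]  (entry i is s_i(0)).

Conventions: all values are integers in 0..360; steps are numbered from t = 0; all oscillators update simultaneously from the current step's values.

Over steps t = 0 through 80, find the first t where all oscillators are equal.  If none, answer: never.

Answer: never
Key observation: The state at step 20 reappears at step 30 — the system is in a cycle of period 10 from step 20 on.  No step 0..30 is synchronized, and the cycle repeats forever, so no step up to 80 (or ever) has all oscillators equal.

Derivation:
t=0: [243, 185, 98, 40]  (not all equal)
t=1: [132, 160, 283, 189]  (not all equal)
t=2: [52, 93, 113, 128]  (not all equal)
t=3: [199, 298, 311, 77]  (not all equal)
t=4: [149, 109, 120, 236]  (not all equal)
t=5: [106, 277, 53, 108]  (not all equal)
t=6: [311, 147, 214, 325]  (not all equal)
t=7: [98, 79, 123, 102]  (not all equal)
t=8: [312, 248, 72, 291]  (not all equal)
t=9: [104, 134, 225, 123]  (not all equal)
t=10: [266, 78, 108, 58]  (not all equal)
t=11: [144, 260, 319, 224]  (not all equal)
t=12: [75, 111, 105, 120]  (not all equal)
t=13: [243, 335, 299, 67]  (not all equal)
t=14: [134, 99, 119, 216]  (not all equal)
t=15: [77, 255, 50, 110]  (not all equal)
t=16: [259, 145, 209, 321]  (not all equal)
t=17: [111, 77, 124, 105]  (not all equal)
t=18: [336, 248, 74, 300]  (not all equal)
t=19: [98, 134, 229, 120]  (not all equal)
t=20: [254, 76, 106, 51]  (not all equal)
t=21: [144, 256, 313, 210]  (not all equal)
t=22: [75, 112, 107, 124]  (not all equal)
t=23: [245, 337, 304, 74]  (not all equal)
t=24: [135, 98, 120, 229]  (not all equal)
t=25: [79, 254, 51, 106]  (not all equal)
t=26: [261, 145, 210, 313]  (not all equal)
t=27: [111, 77, 124, 107]  (not all equal)
t=28: [336, 248, 75, 304]  (not all equal)
t=29: [98, 134, 230, 120]  (not all equal)
t=30: [254, 76, 106, 51]  (not all equal)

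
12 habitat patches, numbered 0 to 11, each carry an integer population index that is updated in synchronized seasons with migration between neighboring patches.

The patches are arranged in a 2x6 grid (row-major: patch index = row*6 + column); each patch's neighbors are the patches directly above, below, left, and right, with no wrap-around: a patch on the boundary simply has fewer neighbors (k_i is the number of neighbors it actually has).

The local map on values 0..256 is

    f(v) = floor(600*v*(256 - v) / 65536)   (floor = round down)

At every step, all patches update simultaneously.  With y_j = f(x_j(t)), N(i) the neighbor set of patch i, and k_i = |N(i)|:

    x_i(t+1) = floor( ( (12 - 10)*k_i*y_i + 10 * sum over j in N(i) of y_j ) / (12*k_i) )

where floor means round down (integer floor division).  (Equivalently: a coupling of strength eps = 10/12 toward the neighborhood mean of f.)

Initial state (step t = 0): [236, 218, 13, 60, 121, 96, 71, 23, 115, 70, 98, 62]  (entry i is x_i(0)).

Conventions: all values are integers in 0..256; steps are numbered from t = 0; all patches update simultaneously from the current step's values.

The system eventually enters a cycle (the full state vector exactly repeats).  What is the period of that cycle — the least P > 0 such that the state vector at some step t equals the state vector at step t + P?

Simulating step by step:
t=0: [236, 218, 13, 60, 121, 96, 71, 23, 115, 70, 98, 62]
t=1: [88, 45, 96, 100, 132, 131, 58, 103, 79, 129, 128, 135]
t=2: [102, 130, 122, 145, 147, 149, 133, 112, 141, 141, 149, 149]
t=3: [148, 146, 148, 147, 145, 145, 145, 148, 148, 146, 146, 145]
t=4: [146, 146, 146, 146, 146, 147, 146, 146, 146, 146, 147, 147]
t=5: [147, 147, 147, 147, 146, 146, 147, 147, 147, 146, 146, 146]
t=6: [146, 146, 146, 146, 146, 147, 146, 146, 146, 146, 147, 147]

Answer: 2
Key observation: The state at step 4, [146, 146, 146, 146, 146, 147, 146, 146, 146, 146, 147, 147], reappears at step 6 — and no state repeats earlier — so the cycle the system enters has period 2.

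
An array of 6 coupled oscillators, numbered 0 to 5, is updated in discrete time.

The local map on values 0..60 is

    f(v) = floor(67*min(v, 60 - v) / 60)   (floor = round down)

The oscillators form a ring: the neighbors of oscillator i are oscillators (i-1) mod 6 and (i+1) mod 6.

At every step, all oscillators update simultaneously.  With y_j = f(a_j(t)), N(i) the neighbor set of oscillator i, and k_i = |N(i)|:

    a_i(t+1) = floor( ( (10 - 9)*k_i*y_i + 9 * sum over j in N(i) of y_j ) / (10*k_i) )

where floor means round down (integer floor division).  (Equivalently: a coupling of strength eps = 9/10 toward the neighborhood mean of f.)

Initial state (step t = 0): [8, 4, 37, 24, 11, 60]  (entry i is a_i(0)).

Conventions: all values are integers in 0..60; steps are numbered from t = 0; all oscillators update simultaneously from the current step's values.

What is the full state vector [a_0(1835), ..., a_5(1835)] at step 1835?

Answer: [32, 32, 32, 32, 32, 32]
Key observation: The state at step 17, [32, 32, 32, 32, 32, 32], reappears at step 19: the system is in a cycle of period 2 from step 17 on.  Therefore the state at step 1835 equals the state at step 17 + ((1835 - 17) mod 2) = 17, which is [32, 32, 32, 32, 32, 32].

Derivation:
t=0: [8, 4, 37, 24, 11, 60]
t=1: [2, 15, 16, 19, 12, 9]
t=2: [11, 10, 18, 15, 15, 7]
t=3: [9, 15, 14, 17, 11, 13]
t=4: [14, 12, 16, 13, 15, 11]
t=5: [12, 15, 13, 16, 13, 15]
t=6: [15, 13, 16, 14, 16, 13]
t=7: [14, 16, 14, 16, 14, 16]
t=8: [16, 15, 16, 15, 16, 15]
t=9: [16, 16, 16, 16, 16, 16]
t=10: [17, 17, 17, 17, 17, 17]
t=11: [18, 18, 18, 18, 18, 18]
t=12: [20, 20, 20, 20, 20, 20]
t=13: [22, 22, 22, 22, 22, 22]
t=14: [24, 24, 24, 24, 24, 24]
t=15: [26, 26, 26, 26, 26, 26]
t=16: [29, 29, 29, 29, 29, 29]
t=17: [32, 32, 32, 32, 32, 32]
t=18: [31, 31, 31, 31, 31, 31]
t=19: [32, 32, 32, 32, 32, 32]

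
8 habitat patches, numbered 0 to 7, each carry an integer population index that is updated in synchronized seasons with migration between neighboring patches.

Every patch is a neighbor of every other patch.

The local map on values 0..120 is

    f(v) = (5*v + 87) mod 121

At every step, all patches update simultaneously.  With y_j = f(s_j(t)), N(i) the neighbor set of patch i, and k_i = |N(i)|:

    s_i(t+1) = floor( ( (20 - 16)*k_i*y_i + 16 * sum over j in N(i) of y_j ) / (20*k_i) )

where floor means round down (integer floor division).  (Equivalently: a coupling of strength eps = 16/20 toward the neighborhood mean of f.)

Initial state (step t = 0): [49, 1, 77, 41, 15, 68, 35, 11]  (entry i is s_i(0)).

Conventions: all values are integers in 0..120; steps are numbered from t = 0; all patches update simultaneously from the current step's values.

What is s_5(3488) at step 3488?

Answer: s_5(3488) = 47
Key observation: The state at step 4, [80, 80, 80, 80, 80, 80, 80, 80], reappears at step 9: the system is in a cycle of period 5 from step 4 on.  Therefore the state at step 3488 equals the state at step 4 + ((3488 - 4) mod 5) = 8, which is [47, 47, 47, 47, 47, 47, 47, 47].

Derivation:
t=0: [49, 1, 77, 41, 15, 68, 35, 11]
t=1: [63, 63, 65, 59, 59, 61, 57, 57]
t=2: [27, 27, 28, 25, 25, 26, 25, 25]
t=3: [96, 96, 96, 95, 95, 96, 95, 95]
t=4: [80, 80, 80, 80, 80, 80, 80, 80]
t=5: [3, 3, 3, 3, 3, 3, 3, 3]
t=6: [102, 102, 102, 102, 102, 102, 102, 102]
t=7: [113, 113, 113, 113, 113, 113, 113, 113]
t=8: [47, 47, 47, 47, 47, 47, 47, 47]
t=9: [80, 80, 80, 80, 80, 80, 80, 80]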